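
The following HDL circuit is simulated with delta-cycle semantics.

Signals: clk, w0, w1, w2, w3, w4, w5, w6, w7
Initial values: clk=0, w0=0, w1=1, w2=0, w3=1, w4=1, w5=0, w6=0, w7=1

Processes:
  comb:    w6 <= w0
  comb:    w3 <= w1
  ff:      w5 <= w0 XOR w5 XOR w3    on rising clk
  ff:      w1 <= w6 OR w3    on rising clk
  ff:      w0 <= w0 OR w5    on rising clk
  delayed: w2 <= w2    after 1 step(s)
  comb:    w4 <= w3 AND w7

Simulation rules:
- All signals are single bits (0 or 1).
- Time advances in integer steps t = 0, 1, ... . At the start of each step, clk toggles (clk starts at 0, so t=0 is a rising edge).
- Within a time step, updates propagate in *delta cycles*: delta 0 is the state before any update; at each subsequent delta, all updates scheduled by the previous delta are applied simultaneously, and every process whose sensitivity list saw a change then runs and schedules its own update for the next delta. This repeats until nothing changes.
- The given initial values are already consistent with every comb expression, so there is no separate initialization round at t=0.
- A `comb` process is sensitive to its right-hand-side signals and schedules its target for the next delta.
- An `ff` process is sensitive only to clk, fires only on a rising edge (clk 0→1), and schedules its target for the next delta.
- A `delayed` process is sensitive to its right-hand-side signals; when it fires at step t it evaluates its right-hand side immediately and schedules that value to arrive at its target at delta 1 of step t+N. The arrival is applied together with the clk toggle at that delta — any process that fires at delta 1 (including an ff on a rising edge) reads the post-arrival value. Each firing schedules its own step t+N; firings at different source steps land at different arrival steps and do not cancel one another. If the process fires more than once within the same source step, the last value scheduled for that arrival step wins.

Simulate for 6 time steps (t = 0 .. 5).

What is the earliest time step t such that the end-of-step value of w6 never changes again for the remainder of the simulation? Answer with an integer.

2

t0.Δ0 w4=1 w5=0 clk=0 w3=1 w6=0 w2=0 w7=1 w0=0 w1=1
t0.Δ1 w4=1 w5=0 clk=1 w3=1 w6=0 w2=0 w7=1 w0=0 w1=1
t0.Δ2 w4=1 w5=1 clk=1 w3=1 w6=0 w2=0 w7=1 w0=0 w1=1
t1.Δ0 w4=1 w5=1 clk=1 w3=1 w6=0 w2=0 w7=1 w0=0 w1=1
t1.Δ1 w4=1 w5=1 clk=0 w3=1 w6=0 w2=0 w7=1 w0=0 w1=1
t2.Δ0 w4=1 w5=1 clk=0 w3=1 w6=0 w2=0 w7=1 w0=0 w1=1
t2.Δ1 w4=1 w5=1 clk=1 w3=1 w6=0 w2=0 w7=1 w0=0 w1=1
t2.Δ2 w4=1 w5=0 clk=1 w3=1 w6=0 w2=0 w7=1 w0=1 w1=1
t2.Δ3 w4=1 w5=0 clk=1 w3=1 w6=1 w2=0 w7=1 w0=1 w1=1
t3.Δ0 w4=1 w5=0 clk=1 w3=1 w6=1 w2=0 w7=1 w0=1 w1=1
t3.Δ1 w4=1 w5=0 clk=0 w3=1 w6=1 w2=0 w7=1 w0=1 w1=1
t4.Δ0 w4=1 w5=0 clk=0 w3=1 w6=1 w2=0 w7=1 w0=1 w1=1
t4.Δ1 w4=1 w5=0 clk=1 w3=1 w6=1 w2=0 w7=1 w0=1 w1=1
t5.Δ0 w4=1 w5=0 clk=1 w3=1 w6=1 w2=0 w7=1 w0=1 w1=1
t5.Δ1 w4=1 w5=0 clk=0 w3=1 w6=1 w2=0 w7=1 w0=1 w1=1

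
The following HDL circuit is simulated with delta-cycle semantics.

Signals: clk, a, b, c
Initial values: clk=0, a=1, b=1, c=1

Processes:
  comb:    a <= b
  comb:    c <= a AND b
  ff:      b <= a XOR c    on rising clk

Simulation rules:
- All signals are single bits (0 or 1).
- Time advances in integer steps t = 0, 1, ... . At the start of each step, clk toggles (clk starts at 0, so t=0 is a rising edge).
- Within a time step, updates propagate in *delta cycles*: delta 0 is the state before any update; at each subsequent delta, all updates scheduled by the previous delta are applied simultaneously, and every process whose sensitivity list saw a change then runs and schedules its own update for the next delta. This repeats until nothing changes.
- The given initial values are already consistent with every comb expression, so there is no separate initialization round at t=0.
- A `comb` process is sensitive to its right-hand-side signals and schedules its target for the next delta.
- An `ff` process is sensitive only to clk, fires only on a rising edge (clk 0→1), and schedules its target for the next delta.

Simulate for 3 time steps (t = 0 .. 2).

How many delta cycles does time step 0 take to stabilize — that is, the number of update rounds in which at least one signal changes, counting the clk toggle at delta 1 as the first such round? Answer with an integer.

3

t0.Δ0 c=1 a=1 b=1 clk=0
t0.Δ1 c=1 a=1 b=1 clk=1
t0.Δ2 c=1 a=1 b=0 clk=1
t0.Δ3 c=0 a=0 b=0 clk=1
t1.Δ0 c=0 a=0 b=0 clk=1
t1.Δ1 c=0 a=0 b=0 clk=0
t2.Δ0 c=0 a=0 b=0 clk=0
t2.Δ1 c=0 a=0 b=0 clk=1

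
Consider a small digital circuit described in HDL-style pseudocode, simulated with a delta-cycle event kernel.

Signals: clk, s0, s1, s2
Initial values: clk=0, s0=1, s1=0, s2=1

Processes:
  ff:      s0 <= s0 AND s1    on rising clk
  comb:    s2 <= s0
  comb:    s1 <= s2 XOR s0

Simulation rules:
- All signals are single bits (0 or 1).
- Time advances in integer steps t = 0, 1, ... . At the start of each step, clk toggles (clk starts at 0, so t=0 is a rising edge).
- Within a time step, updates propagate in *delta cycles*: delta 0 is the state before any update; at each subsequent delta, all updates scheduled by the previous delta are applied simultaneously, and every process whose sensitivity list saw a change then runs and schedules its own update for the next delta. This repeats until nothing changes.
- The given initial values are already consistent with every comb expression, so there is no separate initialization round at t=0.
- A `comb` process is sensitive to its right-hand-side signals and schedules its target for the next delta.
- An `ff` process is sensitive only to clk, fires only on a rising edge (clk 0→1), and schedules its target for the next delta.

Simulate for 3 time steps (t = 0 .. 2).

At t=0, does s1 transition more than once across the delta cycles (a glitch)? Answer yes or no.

yes

[bits: s2,s0,s1,clk]
t=0: Δ0=1100 Δ1=1101 Δ2=1001 Δ3=0011 Δ4=0001 | 4Δ
t=1: Δ0=0001 Δ1=0000 | 1Δ
t=2: Δ0=0000 Δ1=0001 | 1Δ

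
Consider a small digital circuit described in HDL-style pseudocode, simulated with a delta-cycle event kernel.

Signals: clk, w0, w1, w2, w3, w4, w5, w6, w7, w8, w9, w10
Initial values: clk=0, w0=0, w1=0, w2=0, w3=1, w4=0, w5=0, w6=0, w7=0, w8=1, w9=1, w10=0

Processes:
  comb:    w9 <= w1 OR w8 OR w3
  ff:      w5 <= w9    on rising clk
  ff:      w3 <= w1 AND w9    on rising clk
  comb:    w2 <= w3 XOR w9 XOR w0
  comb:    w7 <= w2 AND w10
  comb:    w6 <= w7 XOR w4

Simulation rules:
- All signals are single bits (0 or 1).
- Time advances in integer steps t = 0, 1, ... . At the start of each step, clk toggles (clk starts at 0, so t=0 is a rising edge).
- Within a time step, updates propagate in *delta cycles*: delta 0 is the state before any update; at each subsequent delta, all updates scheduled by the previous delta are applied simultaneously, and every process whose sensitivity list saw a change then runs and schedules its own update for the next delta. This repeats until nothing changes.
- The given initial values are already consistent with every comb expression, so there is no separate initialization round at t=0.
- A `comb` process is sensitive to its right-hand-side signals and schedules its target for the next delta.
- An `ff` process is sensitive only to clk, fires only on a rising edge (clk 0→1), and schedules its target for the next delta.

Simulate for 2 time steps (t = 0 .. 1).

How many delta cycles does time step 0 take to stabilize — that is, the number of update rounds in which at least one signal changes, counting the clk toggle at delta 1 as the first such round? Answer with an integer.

[bits: w7,clk,w1,w6,w8,w5,w2,w3,w0,w9,w10,w4]
t=0: Δ0=000010010100 Δ1=010010010100 Δ2=010011000100 Δ3=010011100100 | 3Δ
t=1: Δ0=010011100100 Δ1=000011100100 | 1Δ

3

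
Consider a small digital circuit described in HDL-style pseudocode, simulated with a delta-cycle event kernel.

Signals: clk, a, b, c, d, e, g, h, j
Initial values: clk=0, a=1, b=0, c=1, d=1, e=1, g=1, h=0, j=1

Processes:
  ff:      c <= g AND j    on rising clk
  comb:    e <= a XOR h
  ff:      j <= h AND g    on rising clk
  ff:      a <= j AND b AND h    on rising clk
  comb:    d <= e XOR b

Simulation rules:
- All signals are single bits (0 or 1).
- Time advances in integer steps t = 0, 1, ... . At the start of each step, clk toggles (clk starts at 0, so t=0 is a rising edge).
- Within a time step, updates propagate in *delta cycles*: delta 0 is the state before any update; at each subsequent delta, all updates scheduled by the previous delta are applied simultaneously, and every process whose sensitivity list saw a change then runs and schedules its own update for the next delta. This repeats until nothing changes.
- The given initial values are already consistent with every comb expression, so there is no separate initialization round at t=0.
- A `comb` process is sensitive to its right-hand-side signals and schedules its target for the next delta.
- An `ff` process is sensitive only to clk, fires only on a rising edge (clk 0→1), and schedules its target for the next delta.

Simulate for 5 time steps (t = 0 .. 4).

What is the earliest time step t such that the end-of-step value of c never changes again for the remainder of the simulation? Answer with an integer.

2

t0.Δ0 c=1 g=1 e=1 h=0 j=1 b=0 d=1 a=1 clk=0
t0.Δ1 c=1 g=1 e=1 h=0 j=1 b=0 d=1 a=1 clk=1
t0.Δ2 c=1 g=1 e=1 h=0 j=0 b=0 d=1 a=0 clk=1
t0.Δ3 c=1 g=1 e=0 h=0 j=0 b=0 d=1 a=0 clk=1
t0.Δ4 c=1 g=1 e=0 h=0 j=0 b=0 d=0 a=0 clk=1
t1.Δ0 c=1 g=1 e=0 h=0 j=0 b=0 d=0 a=0 clk=1
t1.Δ1 c=1 g=1 e=0 h=0 j=0 b=0 d=0 a=0 clk=0
t2.Δ0 c=1 g=1 e=0 h=0 j=0 b=0 d=0 a=0 clk=0
t2.Δ1 c=1 g=1 e=0 h=0 j=0 b=0 d=0 a=0 clk=1
t2.Δ2 c=0 g=1 e=0 h=0 j=0 b=0 d=0 a=0 clk=1
t3.Δ0 c=0 g=1 e=0 h=0 j=0 b=0 d=0 a=0 clk=1
t3.Δ1 c=0 g=1 e=0 h=0 j=0 b=0 d=0 a=0 clk=0
t4.Δ0 c=0 g=1 e=0 h=0 j=0 b=0 d=0 a=0 clk=0
t4.Δ1 c=0 g=1 e=0 h=0 j=0 b=0 d=0 a=0 clk=1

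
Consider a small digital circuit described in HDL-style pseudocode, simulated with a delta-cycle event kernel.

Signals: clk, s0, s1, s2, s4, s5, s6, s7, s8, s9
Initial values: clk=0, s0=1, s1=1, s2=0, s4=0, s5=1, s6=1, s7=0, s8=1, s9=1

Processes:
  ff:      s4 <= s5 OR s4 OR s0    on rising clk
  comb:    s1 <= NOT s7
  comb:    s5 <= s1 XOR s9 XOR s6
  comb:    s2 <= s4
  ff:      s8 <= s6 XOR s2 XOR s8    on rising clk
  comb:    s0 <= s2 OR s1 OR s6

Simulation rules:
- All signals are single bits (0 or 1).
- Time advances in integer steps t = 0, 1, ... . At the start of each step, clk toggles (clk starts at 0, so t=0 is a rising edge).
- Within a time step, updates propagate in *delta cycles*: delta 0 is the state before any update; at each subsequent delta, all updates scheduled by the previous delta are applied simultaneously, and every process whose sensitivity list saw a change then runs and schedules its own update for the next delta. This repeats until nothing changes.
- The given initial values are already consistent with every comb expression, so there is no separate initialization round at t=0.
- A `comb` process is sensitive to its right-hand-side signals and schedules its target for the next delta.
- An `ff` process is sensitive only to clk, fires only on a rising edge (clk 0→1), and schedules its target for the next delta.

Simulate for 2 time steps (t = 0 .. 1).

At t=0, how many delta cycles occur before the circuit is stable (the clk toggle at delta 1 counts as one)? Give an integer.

[bits: clk,s6,s8,s7,s9,s1,s4,s2,s0,s5]
t=0: Δ0=0110110011 Δ1=1110110011 Δ2=1100111011 Δ3=1100111111 | 3Δ
t=1: Δ0=1100111111 Δ1=0100111111 | 1Δ

3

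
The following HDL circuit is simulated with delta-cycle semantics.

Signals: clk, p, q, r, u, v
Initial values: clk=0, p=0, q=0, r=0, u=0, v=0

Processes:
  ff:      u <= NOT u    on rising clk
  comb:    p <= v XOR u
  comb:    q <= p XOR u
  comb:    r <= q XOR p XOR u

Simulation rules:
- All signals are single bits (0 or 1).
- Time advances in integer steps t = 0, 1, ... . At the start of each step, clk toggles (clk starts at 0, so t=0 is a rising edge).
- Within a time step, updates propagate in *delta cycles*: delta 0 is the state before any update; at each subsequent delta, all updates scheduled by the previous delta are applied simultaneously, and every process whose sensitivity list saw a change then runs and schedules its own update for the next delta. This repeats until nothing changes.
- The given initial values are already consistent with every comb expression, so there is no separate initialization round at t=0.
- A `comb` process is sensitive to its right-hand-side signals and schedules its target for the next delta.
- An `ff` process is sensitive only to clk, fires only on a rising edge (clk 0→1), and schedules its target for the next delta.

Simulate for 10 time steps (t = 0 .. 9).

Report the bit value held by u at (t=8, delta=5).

t=0 Δ0: p=0 q=0 u=0 clk=0 r=0 v=0
  Δ1: clk:0→1
  Δ2: u:0→1
  Δ3: p:0→1, q:0→1, r:0→1
  Δ4: q:1→0
  Δ5: r:1→0
  (5Δ to stable)
t=1 Δ0: p=1 q=0 u=1 clk=1 r=0 v=0
  Δ1: clk:1→0
  (1Δ to stable)
t=2 Δ0: p=1 q=0 u=1 clk=0 r=0 v=0
  Δ1: clk:0→1
  Δ2: u:1→0
  Δ3: p:1→0, q:0→1, r:0→1
  Δ4: q:1→0
  Δ5: r:1→0
  (5Δ to stable)
t=3 Δ0: p=0 q=0 u=0 clk=1 r=0 v=0
  Δ1: clk:1→0
  (1Δ to stable)
t=4 Δ0: p=0 q=0 u=0 clk=0 r=0 v=0
  Δ1: clk:0→1
  Δ2: u:0→1
  Δ3: p:0→1, q:0→1, r:0→1
  Δ4: q:1→0
  Δ5: r:1→0
  (5Δ to stable)
t=5 Δ0: p=1 q=0 u=1 clk=1 r=0 v=0
  Δ1: clk:1→0
  (1Δ to stable)
t=6 Δ0: p=1 q=0 u=1 clk=0 r=0 v=0
  Δ1: clk:0→1
  Δ2: u:1→0
  Δ3: p:1→0, q:0→1, r:0→1
  Δ4: q:1→0
  Δ5: r:1→0
  (5Δ to stable)
t=7 Δ0: p=0 q=0 u=0 clk=1 r=0 v=0
  Δ1: clk:1→0
  (1Δ to stable)
t=8 Δ0: p=0 q=0 u=0 clk=0 r=0 v=0
  Δ1: clk:0→1
  Δ2: u:0→1
  Δ3: p:0→1, q:0→1, r:0→1
  Δ4: q:1→0
  Δ5: r:1→0
  (5Δ to stable)
t=9 Δ0: p=1 q=0 u=1 clk=1 r=0 v=0
  Δ1: clk:1→0
  (1Δ to stable)

1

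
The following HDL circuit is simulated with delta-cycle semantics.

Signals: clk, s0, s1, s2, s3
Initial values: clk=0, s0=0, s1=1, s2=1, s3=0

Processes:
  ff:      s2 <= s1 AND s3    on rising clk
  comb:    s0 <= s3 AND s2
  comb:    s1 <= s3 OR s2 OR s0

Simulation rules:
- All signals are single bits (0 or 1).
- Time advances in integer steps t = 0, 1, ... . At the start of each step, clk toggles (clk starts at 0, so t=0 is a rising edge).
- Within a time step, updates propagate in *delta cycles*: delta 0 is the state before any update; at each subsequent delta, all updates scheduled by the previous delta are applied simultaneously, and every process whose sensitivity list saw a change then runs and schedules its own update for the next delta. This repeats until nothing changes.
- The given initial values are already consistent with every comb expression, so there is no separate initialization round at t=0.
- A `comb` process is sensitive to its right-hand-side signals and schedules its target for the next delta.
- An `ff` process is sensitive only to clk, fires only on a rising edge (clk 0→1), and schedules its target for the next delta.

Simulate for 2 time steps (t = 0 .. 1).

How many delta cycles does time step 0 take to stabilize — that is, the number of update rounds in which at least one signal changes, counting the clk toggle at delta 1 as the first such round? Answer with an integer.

t0.Δ0 s0=0 s3=0 s2=1 s1=1 clk=0
t0.Δ1 s0=0 s3=0 s2=1 s1=1 clk=1
t0.Δ2 s0=0 s3=0 s2=0 s1=1 clk=1
t0.Δ3 s0=0 s3=0 s2=0 s1=0 clk=1
t1.Δ0 s0=0 s3=0 s2=0 s1=0 clk=1
t1.Δ1 s0=0 s3=0 s2=0 s1=0 clk=0

3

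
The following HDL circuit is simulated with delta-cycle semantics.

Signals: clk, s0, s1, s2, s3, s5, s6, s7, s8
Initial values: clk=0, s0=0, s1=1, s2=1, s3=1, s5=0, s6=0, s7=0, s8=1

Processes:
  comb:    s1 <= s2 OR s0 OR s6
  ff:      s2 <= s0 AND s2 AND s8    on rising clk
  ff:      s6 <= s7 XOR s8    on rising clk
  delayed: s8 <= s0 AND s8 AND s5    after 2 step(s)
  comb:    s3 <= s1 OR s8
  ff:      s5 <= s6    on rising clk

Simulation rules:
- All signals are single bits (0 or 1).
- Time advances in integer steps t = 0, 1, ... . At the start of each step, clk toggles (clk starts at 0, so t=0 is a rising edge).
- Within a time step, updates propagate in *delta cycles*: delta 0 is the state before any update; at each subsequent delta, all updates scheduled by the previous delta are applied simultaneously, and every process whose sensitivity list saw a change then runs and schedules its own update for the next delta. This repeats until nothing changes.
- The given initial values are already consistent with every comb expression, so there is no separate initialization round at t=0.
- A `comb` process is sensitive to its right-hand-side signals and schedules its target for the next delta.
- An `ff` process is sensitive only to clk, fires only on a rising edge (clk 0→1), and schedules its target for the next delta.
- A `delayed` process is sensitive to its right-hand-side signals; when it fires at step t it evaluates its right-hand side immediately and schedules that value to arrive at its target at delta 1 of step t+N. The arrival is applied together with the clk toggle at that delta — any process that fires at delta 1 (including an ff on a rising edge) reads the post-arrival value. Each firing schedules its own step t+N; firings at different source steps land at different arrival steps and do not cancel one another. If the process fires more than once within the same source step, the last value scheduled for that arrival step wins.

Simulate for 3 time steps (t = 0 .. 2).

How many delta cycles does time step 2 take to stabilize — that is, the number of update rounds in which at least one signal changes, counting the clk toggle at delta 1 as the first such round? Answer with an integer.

t0.Δ0 s1=1 s7=0 s0=0 s3=1 clk=0 s5=0 s2=1 s6=0 s8=1
t0.Δ1 s1=1 s7=0 s0=0 s3=1 clk=1 s5=0 s2=1 s6=0 s8=1
t0.Δ2 s1=1 s7=0 s0=0 s3=1 clk=1 s5=0 s2=0 s6=1 s8=1
t1.Δ0 s1=1 s7=0 s0=0 s3=1 clk=1 s5=0 s2=0 s6=1 s8=1
t1.Δ1 s1=1 s7=0 s0=0 s3=1 clk=0 s5=0 s2=0 s6=1 s8=1
t2.Δ0 s1=1 s7=0 s0=0 s3=1 clk=0 s5=0 s2=0 s6=1 s8=1
t2.Δ1 s1=1 s7=0 s0=0 s3=1 clk=1 s5=0 s2=0 s6=1 s8=1
t2.Δ2 s1=1 s7=0 s0=0 s3=1 clk=1 s5=1 s2=0 s6=1 s8=1

2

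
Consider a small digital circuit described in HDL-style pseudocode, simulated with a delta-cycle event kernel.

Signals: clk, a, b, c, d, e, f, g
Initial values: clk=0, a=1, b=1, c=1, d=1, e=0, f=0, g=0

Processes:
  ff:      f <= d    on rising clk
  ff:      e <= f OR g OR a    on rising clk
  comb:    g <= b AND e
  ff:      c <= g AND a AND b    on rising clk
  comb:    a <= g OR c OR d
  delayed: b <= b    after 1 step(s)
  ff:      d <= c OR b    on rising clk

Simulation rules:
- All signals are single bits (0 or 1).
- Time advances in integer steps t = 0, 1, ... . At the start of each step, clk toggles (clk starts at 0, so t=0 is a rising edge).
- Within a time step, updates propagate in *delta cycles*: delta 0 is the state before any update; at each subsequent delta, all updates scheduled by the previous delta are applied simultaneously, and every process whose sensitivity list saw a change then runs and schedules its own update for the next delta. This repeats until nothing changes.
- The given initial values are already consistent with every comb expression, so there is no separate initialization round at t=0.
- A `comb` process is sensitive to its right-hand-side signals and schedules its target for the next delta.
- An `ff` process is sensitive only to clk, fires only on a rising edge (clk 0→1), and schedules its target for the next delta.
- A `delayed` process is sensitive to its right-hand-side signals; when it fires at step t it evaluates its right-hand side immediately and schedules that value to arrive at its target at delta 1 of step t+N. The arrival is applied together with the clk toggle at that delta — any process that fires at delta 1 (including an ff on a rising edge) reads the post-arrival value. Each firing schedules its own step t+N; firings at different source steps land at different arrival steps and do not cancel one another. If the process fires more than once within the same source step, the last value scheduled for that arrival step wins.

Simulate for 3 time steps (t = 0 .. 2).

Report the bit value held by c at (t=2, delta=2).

t0.Δ0 e=0 clk=0 f=0 d=1 b=1 a=1 g=0 c=1
t0.Δ1 e=0 clk=1 f=0 d=1 b=1 a=1 g=0 c=1
t0.Δ2 e=1 clk=1 f=1 d=1 b=1 a=1 g=0 c=0
t0.Δ3 e=1 clk=1 f=1 d=1 b=1 a=1 g=1 c=0
t1.Δ0 e=1 clk=1 f=1 d=1 b=1 a=1 g=1 c=0
t1.Δ1 e=1 clk=0 f=1 d=1 b=1 a=1 g=1 c=0
t2.Δ0 e=1 clk=0 f=1 d=1 b=1 a=1 g=1 c=0
t2.Δ1 e=1 clk=1 f=1 d=1 b=1 a=1 g=1 c=0
t2.Δ2 e=1 clk=1 f=1 d=1 b=1 a=1 g=1 c=1

1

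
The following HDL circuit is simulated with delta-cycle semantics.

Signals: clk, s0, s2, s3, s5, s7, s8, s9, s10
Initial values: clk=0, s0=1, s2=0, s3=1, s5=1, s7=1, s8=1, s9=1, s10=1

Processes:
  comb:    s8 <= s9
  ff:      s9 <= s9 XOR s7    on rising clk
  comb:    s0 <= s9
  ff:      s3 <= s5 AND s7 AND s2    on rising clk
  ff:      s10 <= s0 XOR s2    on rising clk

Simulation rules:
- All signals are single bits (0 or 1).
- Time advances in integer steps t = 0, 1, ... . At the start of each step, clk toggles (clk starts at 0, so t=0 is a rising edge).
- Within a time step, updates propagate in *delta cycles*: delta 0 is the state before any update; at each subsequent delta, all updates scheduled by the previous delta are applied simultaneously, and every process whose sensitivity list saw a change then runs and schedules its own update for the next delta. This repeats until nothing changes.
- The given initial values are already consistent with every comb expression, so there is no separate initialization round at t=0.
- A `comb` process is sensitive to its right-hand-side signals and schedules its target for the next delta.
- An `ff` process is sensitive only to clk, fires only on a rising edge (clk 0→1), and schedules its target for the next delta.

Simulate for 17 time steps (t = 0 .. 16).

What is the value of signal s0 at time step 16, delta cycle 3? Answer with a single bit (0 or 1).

0

t0.Δ0 s10=1 s8=1 s7=1 s0=1 s5=1 s2=0 s3=1 s9=1 clk=0
t0.Δ1 s10=1 s8=1 s7=1 s0=1 s5=1 s2=0 s3=1 s9=1 clk=1
t0.Δ2 s10=1 s8=1 s7=1 s0=1 s5=1 s2=0 s3=0 s9=0 clk=1
t0.Δ3 s10=1 s8=0 s7=1 s0=0 s5=1 s2=0 s3=0 s9=0 clk=1
t1.Δ0 s10=1 s8=0 s7=1 s0=0 s5=1 s2=0 s3=0 s9=0 clk=1
t1.Δ1 s10=1 s8=0 s7=1 s0=0 s5=1 s2=0 s3=0 s9=0 clk=0
t2.Δ0 s10=1 s8=0 s7=1 s0=0 s5=1 s2=0 s3=0 s9=0 clk=0
t2.Δ1 s10=1 s8=0 s7=1 s0=0 s5=1 s2=0 s3=0 s9=0 clk=1
t2.Δ2 s10=0 s8=0 s7=1 s0=0 s5=1 s2=0 s3=0 s9=1 clk=1
t2.Δ3 s10=0 s8=1 s7=1 s0=1 s5=1 s2=0 s3=0 s9=1 clk=1
t3.Δ0 s10=0 s8=1 s7=1 s0=1 s5=1 s2=0 s3=0 s9=1 clk=1
t3.Δ1 s10=0 s8=1 s7=1 s0=1 s5=1 s2=0 s3=0 s9=1 clk=0
t4.Δ0 s10=0 s8=1 s7=1 s0=1 s5=1 s2=0 s3=0 s9=1 clk=0
t4.Δ1 s10=0 s8=1 s7=1 s0=1 s5=1 s2=0 s3=0 s9=1 clk=1
t4.Δ2 s10=1 s8=1 s7=1 s0=1 s5=1 s2=0 s3=0 s9=0 clk=1
t4.Δ3 s10=1 s8=0 s7=1 s0=0 s5=1 s2=0 s3=0 s9=0 clk=1
t5.Δ0 s10=1 s8=0 s7=1 s0=0 s5=1 s2=0 s3=0 s9=0 clk=1
t5.Δ1 s10=1 s8=0 s7=1 s0=0 s5=1 s2=0 s3=0 s9=0 clk=0
t6.Δ0 s10=1 s8=0 s7=1 s0=0 s5=1 s2=0 s3=0 s9=0 clk=0
t6.Δ1 s10=1 s8=0 s7=1 s0=0 s5=1 s2=0 s3=0 s9=0 clk=1
t6.Δ2 s10=0 s8=0 s7=1 s0=0 s5=1 s2=0 s3=0 s9=1 clk=1
t6.Δ3 s10=0 s8=1 s7=1 s0=1 s5=1 s2=0 s3=0 s9=1 clk=1
t7.Δ0 s10=0 s8=1 s7=1 s0=1 s5=1 s2=0 s3=0 s9=1 clk=1
t7.Δ1 s10=0 s8=1 s7=1 s0=1 s5=1 s2=0 s3=0 s9=1 clk=0
t8.Δ0 s10=0 s8=1 s7=1 s0=1 s5=1 s2=0 s3=0 s9=1 clk=0
t8.Δ1 s10=0 s8=1 s7=1 s0=1 s5=1 s2=0 s3=0 s9=1 clk=1
t8.Δ2 s10=1 s8=1 s7=1 s0=1 s5=1 s2=0 s3=0 s9=0 clk=1
t8.Δ3 s10=1 s8=0 s7=1 s0=0 s5=1 s2=0 s3=0 s9=0 clk=1
t9.Δ0 s10=1 s8=0 s7=1 s0=0 s5=1 s2=0 s3=0 s9=0 clk=1
t9.Δ1 s10=1 s8=0 s7=1 s0=0 s5=1 s2=0 s3=0 s9=0 clk=0
t10.Δ0 s10=1 s8=0 s7=1 s0=0 s5=1 s2=0 s3=0 s9=0 clk=0
t10.Δ1 s10=1 s8=0 s7=1 s0=0 s5=1 s2=0 s3=0 s9=0 clk=1
t10.Δ2 s10=0 s8=0 s7=1 s0=0 s5=1 s2=0 s3=0 s9=1 clk=1
t10.Δ3 s10=0 s8=1 s7=1 s0=1 s5=1 s2=0 s3=0 s9=1 clk=1
t11.Δ0 s10=0 s8=1 s7=1 s0=1 s5=1 s2=0 s3=0 s9=1 clk=1
t11.Δ1 s10=0 s8=1 s7=1 s0=1 s5=1 s2=0 s3=0 s9=1 clk=0
t12.Δ0 s10=0 s8=1 s7=1 s0=1 s5=1 s2=0 s3=0 s9=1 clk=0
t12.Δ1 s10=0 s8=1 s7=1 s0=1 s5=1 s2=0 s3=0 s9=1 clk=1
t12.Δ2 s10=1 s8=1 s7=1 s0=1 s5=1 s2=0 s3=0 s9=0 clk=1
t12.Δ3 s10=1 s8=0 s7=1 s0=0 s5=1 s2=0 s3=0 s9=0 clk=1
t13.Δ0 s10=1 s8=0 s7=1 s0=0 s5=1 s2=0 s3=0 s9=0 clk=1
t13.Δ1 s10=1 s8=0 s7=1 s0=0 s5=1 s2=0 s3=0 s9=0 clk=0
t14.Δ0 s10=1 s8=0 s7=1 s0=0 s5=1 s2=0 s3=0 s9=0 clk=0
t14.Δ1 s10=1 s8=0 s7=1 s0=0 s5=1 s2=0 s3=0 s9=0 clk=1
t14.Δ2 s10=0 s8=0 s7=1 s0=0 s5=1 s2=0 s3=0 s9=1 clk=1
t14.Δ3 s10=0 s8=1 s7=1 s0=1 s5=1 s2=0 s3=0 s9=1 clk=1
t15.Δ0 s10=0 s8=1 s7=1 s0=1 s5=1 s2=0 s3=0 s9=1 clk=1
t15.Δ1 s10=0 s8=1 s7=1 s0=1 s5=1 s2=0 s3=0 s9=1 clk=0
t16.Δ0 s10=0 s8=1 s7=1 s0=1 s5=1 s2=0 s3=0 s9=1 clk=0
t16.Δ1 s10=0 s8=1 s7=1 s0=1 s5=1 s2=0 s3=0 s9=1 clk=1
t16.Δ2 s10=1 s8=1 s7=1 s0=1 s5=1 s2=0 s3=0 s9=0 clk=1
t16.Δ3 s10=1 s8=0 s7=1 s0=0 s5=1 s2=0 s3=0 s9=0 clk=1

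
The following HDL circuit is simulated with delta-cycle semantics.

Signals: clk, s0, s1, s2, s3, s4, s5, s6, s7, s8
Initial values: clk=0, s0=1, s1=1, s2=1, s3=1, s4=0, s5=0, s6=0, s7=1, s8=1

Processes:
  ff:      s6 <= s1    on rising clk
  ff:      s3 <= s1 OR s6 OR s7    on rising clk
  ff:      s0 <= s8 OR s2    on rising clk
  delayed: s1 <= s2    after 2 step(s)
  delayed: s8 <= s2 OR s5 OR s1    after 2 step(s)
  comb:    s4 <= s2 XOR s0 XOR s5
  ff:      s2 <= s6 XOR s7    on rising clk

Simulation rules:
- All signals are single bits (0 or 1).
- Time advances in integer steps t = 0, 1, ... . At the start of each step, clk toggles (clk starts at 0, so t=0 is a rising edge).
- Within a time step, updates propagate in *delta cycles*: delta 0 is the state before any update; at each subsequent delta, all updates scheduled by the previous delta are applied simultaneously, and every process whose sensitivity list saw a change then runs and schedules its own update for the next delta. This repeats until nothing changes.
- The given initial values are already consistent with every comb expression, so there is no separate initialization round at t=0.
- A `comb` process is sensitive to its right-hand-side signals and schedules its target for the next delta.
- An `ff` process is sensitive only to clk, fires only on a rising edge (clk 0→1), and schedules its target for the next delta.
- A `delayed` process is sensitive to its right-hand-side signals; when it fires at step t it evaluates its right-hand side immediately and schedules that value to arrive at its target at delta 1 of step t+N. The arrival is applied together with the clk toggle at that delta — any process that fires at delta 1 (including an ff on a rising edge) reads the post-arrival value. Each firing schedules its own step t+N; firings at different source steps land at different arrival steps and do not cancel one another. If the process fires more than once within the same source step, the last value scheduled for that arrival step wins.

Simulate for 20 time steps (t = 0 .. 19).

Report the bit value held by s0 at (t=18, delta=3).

t=0 Δ0: s8=1 s4=0 s1=1 s7=1 s6=0 s0=1 s5=0 s2=1 clk=0 s3=1
  Δ1: clk:0→1
  Δ2: s6:0→1
  (2Δ to stable)
t=1 Δ0: s8=1 s4=0 s1=1 s7=1 s6=1 s0=1 s5=0 s2=1 clk=1 s3=1
  Δ1: clk:1→0
  (1Δ to stable)
t=2 Δ0: s8=1 s4=0 s1=1 s7=1 s6=1 s0=1 s5=0 s2=1 clk=0 s3=1
  Δ1: clk:0→1
  Δ2: s2:1→0
  Δ3: s4:0→1
  (3Δ to stable)
t=3 Δ0: s8=1 s4=1 s1=1 s7=1 s6=1 s0=1 s5=0 s2=0 clk=1 s3=1
  Δ1: clk:1→0
  (1Δ to stable)
t=4 Δ0: s8=1 s4=1 s1=1 s7=1 s6=1 s0=1 s5=0 s2=0 clk=0 s3=1
  Δ1: s1:1→0, clk:0→1
  Δ2: s6:1→0
  (2Δ to stable)
t=5 Δ0: s8=1 s4=1 s1=0 s7=1 s6=0 s0=1 s5=0 s2=0 clk=1 s3=1
  Δ1: clk:1→0
  (1Δ to stable)
t=6 Δ0: s8=1 s4=1 s1=0 s7=1 s6=0 s0=1 s5=0 s2=0 clk=0 s3=1
  Δ1: s8:1→0, clk:0→1
  Δ2: s0:1→0, s2:0→1
  (2Δ to stable)
t=7 Δ0: s8=0 s4=1 s1=0 s7=1 s6=0 s0=0 s5=0 s2=1 clk=1 s3=1
  Δ1: clk:1→0
  (1Δ to stable)
t=8 Δ0: s8=0 s4=1 s1=0 s7=1 s6=0 s0=0 s5=0 s2=1 clk=0 s3=1
  Δ1: s8:0→1, s1:0→1, clk:0→1
  Δ2: s6:0→1, s0:0→1
  Δ3: s4:1→0
  (3Δ to stable)
t=9 Δ0: s8=1 s4=0 s1=1 s7=1 s6=1 s0=1 s5=0 s2=1 clk=1 s3=1
  Δ1: clk:1→0
  (1Δ to stable)
t=10 Δ0: s8=1 s4=0 s1=1 s7=1 s6=1 s0=1 s5=0 s2=1 clk=0 s3=1
  Δ1: clk:0→1
  Δ2: s2:1→0
  Δ3: s4:0→1
  (3Δ to stable)
t=11 Δ0: s8=1 s4=1 s1=1 s7=1 s6=1 s0=1 s5=0 s2=0 clk=1 s3=1
  Δ1: clk:1→0
  (1Δ to stable)
t=12 Δ0: s8=1 s4=1 s1=1 s7=1 s6=1 s0=1 s5=0 s2=0 clk=0 s3=1
  Δ1: s1:1→0, clk:0→1
  Δ2: s6:1→0
  (2Δ to stable)
t=13 Δ0: s8=1 s4=1 s1=0 s7=1 s6=0 s0=1 s5=0 s2=0 clk=1 s3=1
  Δ1: clk:1→0
  (1Δ to stable)
t=14 Δ0: s8=1 s4=1 s1=0 s7=1 s6=0 s0=1 s5=0 s2=0 clk=0 s3=1
  Δ1: s8:1→0, clk:0→1
  Δ2: s0:1→0, s2:0→1
  (2Δ to stable)
t=15 Δ0: s8=0 s4=1 s1=0 s7=1 s6=0 s0=0 s5=0 s2=1 clk=1 s3=1
  Δ1: clk:1→0
  (1Δ to stable)
t=16 Δ0: s8=0 s4=1 s1=0 s7=1 s6=0 s0=0 s5=0 s2=1 clk=0 s3=1
  Δ1: s8:0→1, s1:0→1, clk:0→1
  Δ2: s6:0→1, s0:0→1
  Δ3: s4:1→0
  (3Δ to stable)
t=17 Δ0: s8=1 s4=0 s1=1 s7=1 s6=1 s0=1 s5=0 s2=1 clk=1 s3=1
  Δ1: clk:1→0
  (1Δ to stable)
t=18 Δ0: s8=1 s4=0 s1=1 s7=1 s6=1 s0=1 s5=0 s2=1 clk=0 s3=1
  Δ1: clk:0→1
  Δ2: s2:1→0
  Δ3: s4:0→1
  (3Δ to stable)
t=19 Δ0: s8=1 s4=1 s1=1 s7=1 s6=1 s0=1 s5=0 s2=0 clk=1 s3=1
  Δ1: clk:1→0
  (1Δ to stable)

1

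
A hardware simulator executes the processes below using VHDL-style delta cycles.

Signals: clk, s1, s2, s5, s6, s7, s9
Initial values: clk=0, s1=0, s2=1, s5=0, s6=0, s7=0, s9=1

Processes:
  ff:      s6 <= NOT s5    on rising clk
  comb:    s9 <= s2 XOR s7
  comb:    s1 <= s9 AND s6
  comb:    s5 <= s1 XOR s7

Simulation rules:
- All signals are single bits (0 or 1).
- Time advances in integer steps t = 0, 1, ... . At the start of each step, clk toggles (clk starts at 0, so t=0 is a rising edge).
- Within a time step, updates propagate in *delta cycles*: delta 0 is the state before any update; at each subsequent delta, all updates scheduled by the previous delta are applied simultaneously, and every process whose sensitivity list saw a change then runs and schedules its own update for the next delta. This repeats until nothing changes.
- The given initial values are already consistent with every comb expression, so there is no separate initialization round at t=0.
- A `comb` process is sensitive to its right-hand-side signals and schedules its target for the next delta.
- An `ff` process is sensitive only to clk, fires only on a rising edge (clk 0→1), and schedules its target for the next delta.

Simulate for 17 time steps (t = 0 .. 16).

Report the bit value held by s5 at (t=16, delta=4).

[bits: s1,s6,s2,s9,s7,clk,s5]
t=0: Δ0=0011000 Δ1=0011010 Δ2=0111010 Δ3=1111010 Δ4=1111011 | 4Δ
t=1: Δ0=1111011 Δ1=1111001 | 1Δ
t=2: Δ0=1111001 Δ1=1111011 Δ2=1011011 Δ3=0011011 Δ4=0011010 | 4Δ
t=3: Δ0=0011010 Δ1=0011000 | 1Δ
t=4: Δ0=0011000 Δ1=0011010 Δ2=0111010 Δ3=1111010 Δ4=1111011 | 4Δ
t=5: Δ0=1111011 Δ1=1111001 | 1Δ
t=6: Δ0=1111001 Δ1=1111011 Δ2=1011011 Δ3=0011011 Δ4=0011010 | 4Δ
t=7: Δ0=0011010 Δ1=0011000 | 1Δ
t=8: Δ0=0011000 Δ1=0011010 Δ2=0111010 Δ3=1111010 Δ4=1111011 | 4Δ
t=9: Δ0=1111011 Δ1=1111001 | 1Δ
t=10: Δ0=1111001 Δ1=1111011 Δ2=1011011 Δ3=0011011 Δ4=0011010 | 4Δ
t=11: Δ0=0011010 Δ1=0011000 | 1Δ
t=12: Δ0=0011000 Δ1=0011010 Δ2=0111010 Δ3=1111010 Δ4=1111011 | 4Δ
t=13: Δ0=1111011 Δ1=1111001 | 1Δ
t=14: Δ0=1111001 Δ1=1111011 Δ2=1011011 Δ3=0011011 Δ4=0011010 | 4Δ
t=15: Δ0=0011010 Δ1=0011000 | 1Δ
t=16: Δ0=0011000 Δ1=0011010 Δ2=0111010 Δ3=1111010 Δ4=1111011 | 4Δ

1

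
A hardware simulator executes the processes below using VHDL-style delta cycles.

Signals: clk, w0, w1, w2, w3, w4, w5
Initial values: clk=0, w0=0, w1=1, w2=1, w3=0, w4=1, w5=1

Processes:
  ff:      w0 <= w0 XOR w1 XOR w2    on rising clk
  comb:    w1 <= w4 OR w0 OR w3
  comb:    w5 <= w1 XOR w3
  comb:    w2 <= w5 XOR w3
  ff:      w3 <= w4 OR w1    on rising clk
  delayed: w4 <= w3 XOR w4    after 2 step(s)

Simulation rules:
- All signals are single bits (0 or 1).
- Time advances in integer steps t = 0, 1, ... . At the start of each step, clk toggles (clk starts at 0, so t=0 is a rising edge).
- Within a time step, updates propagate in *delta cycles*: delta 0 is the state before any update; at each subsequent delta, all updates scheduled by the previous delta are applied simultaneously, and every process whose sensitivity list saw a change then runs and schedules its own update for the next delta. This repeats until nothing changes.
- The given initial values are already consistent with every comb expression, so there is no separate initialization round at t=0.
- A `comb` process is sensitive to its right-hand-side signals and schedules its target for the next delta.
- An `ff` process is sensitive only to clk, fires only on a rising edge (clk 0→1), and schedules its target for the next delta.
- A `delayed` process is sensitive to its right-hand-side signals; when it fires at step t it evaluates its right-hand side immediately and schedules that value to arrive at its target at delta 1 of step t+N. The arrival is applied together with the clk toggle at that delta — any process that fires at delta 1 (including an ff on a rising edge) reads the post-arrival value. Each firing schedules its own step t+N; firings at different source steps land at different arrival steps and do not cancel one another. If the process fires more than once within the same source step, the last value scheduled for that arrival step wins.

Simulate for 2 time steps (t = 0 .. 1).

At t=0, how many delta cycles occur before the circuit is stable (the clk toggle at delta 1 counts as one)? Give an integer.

[bits: w0,w4,clk,w3,w1,w2,w5]
t=0: Δ0=0100111 Δ1=0110111 Δ2=0111111 Δ3=0111100 Δ4=0111110 | 4Δ
t=1: Δ0=0111110 Δ1=0101110 | 1Δ

4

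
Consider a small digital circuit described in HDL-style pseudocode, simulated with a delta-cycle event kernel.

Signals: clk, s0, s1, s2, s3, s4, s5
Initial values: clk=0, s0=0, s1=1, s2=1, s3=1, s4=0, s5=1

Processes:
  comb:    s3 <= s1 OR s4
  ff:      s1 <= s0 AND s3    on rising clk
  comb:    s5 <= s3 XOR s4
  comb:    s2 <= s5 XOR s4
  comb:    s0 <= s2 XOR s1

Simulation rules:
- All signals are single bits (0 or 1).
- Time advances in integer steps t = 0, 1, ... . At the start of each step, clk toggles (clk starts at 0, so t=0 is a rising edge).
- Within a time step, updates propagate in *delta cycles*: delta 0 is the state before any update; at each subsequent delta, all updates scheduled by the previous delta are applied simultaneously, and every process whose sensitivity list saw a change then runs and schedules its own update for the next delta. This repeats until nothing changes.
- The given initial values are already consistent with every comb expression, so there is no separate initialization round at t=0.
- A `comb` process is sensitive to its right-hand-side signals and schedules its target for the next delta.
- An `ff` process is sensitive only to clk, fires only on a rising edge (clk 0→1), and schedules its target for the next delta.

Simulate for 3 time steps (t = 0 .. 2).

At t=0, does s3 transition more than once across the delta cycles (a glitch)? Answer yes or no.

[bits: clk,s4,s1,s5,s2,s0,s3]
t=0: Δ0=0011101 Δ1=1011101 Δ2=1001101 Δ3=1001110 Δ4=1000110 Δ5=1000010 Δ6=1000000 | 6Δ
t=1: Δ0=1000000 Δ1=0000000 | 1Δ
t=2: Δ0=0000000 Δ1=1000000 | 1Δ

no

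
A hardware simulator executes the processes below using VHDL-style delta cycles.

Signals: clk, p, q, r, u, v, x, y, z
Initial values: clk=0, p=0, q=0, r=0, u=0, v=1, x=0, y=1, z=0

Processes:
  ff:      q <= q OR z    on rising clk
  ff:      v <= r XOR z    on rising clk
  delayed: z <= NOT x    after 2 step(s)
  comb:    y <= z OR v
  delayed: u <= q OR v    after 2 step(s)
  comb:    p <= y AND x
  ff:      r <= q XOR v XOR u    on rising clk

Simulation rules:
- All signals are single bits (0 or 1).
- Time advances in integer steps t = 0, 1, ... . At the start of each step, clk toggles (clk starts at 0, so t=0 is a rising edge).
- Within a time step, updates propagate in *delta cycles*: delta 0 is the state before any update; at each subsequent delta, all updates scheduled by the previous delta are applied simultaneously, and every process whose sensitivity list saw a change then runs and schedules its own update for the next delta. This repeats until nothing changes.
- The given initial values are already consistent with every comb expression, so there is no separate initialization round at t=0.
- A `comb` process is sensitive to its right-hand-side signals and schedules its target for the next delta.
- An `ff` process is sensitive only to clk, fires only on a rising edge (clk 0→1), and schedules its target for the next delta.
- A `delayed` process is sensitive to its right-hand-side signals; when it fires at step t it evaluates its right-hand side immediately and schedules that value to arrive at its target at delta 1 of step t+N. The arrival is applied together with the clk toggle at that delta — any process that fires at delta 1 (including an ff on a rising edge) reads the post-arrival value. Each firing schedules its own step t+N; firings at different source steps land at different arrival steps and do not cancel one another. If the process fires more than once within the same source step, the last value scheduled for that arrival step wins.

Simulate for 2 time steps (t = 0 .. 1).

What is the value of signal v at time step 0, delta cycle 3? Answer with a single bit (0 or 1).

0

t=0 Δ0: y=1 r=0 u=0 p=0 x=0 v=1 clk=0 z=0 q=0
  Δ1: clk:0→1
  Δ2: r:0→1, v:1→0
  Δ3: y:1→0
  (3Δ to stable)
t=1 Δ0: y=0 r=1 u=0 p=0 x=0 v=0 clk=1 z=0 q=0
  Δ1: clk:1→0
  (1Δ to stable)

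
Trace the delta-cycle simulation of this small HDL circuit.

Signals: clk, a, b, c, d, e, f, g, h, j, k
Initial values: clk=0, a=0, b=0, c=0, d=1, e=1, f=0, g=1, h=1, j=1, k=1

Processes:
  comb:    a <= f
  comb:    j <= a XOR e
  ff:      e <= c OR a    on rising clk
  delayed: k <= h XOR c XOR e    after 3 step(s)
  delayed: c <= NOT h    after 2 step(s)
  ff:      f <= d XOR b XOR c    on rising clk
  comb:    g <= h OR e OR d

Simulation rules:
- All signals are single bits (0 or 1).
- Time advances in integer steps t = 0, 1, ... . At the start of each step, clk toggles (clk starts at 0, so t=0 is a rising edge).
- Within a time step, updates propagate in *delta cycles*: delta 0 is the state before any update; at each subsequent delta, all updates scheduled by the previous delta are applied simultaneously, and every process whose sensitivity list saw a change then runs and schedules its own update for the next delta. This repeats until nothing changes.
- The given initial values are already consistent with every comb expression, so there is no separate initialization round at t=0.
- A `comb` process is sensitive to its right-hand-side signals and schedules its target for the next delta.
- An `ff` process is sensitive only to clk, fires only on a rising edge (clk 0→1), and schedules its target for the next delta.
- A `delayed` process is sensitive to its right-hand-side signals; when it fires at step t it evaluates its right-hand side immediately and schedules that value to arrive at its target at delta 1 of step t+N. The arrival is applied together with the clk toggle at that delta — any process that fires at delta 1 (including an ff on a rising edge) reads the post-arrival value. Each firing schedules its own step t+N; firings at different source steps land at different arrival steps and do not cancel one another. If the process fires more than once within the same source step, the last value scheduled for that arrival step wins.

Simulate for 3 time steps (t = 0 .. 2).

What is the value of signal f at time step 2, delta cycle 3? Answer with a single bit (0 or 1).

[bits: f,k,g,j,c,d,e,h,clk,a,b]
t=0: Δ0=01110111000 Δ1=01110111100 Δ2=11110101100 Δ3=11100101110 Δ4=11110101110 | 4Δ
t=1: Δ0=11110101110 Δ1=11110101010 | 1Δ
t=2: Δ0=11110101010 Δ1=11110101110 Δ2=11110111110 Δ3=11100111110 | 3Δ

1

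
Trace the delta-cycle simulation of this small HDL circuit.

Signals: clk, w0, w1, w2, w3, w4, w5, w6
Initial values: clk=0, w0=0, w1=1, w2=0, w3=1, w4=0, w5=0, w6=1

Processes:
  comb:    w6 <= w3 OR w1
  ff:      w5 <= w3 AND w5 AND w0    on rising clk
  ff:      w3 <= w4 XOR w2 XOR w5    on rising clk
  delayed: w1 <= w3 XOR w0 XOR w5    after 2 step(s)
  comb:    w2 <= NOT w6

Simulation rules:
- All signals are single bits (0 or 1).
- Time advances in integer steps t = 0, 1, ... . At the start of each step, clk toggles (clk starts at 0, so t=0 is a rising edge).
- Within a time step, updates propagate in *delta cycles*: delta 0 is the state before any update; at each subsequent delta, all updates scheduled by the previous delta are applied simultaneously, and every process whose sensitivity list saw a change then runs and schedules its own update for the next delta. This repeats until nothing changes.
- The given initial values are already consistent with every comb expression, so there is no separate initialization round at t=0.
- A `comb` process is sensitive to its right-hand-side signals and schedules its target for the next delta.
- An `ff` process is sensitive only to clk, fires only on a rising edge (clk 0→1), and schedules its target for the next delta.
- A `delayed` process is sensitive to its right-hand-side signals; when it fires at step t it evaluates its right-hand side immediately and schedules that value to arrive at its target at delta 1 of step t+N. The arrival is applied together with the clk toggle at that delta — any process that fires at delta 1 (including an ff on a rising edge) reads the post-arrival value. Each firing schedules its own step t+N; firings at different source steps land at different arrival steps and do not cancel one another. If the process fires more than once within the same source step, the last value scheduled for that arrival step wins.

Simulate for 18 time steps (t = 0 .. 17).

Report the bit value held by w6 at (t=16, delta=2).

0

t=0 Δ0: w6=1 w5=0 w0=0 w3=1 w1=1 w4=0 w2=0 clk=0
  Δ1: clk:0→1
  Δ2: w3:1→0
  (2Δ to stable)
t=1 Δ0: w6=1 w5=0 w0=0 w3=0 w1=1 w4=0 w2=0 clk=1
  Δ1: clk:1→0
  (1Δ to stable)
t=2 Δ0: w6=1 w5=0 w0=0 w3=0 w1=1 w4=0 w2=0 clk=0
  Δ1: w1:1→0, clk:0→1
  Δ2: w6:1→0
  Δ3: w2:0→1
  (3Δ to stable)
t=3 Δ0: w6=0 w5=0 w0=0 w3=0 w1=0 w4=0 w2=1 clk=1
  Δ1: clk:1→0
  (1Δ to stable)
t=4 Δ0: w6=0 w5=0 w0=0 w3=0 w1=0 w4=0 w2=1 clk=0
  Δ1: clk:0→1
  Δ2: w3:0→1
  Δ3: w6:0→1
  Δ4: w2:1→0
  (4Δ to stable)
t=5 Δ0: w6=1 w5=0 w0=0 w3=1 w1=0 w4=0 w2=0 clk=1
  Δ1: clk:1→0
  (1Δ to stable)
t=6 Δ0: w6=1 w5=0 w0=0 w3=1 w1=0 w4=0 w2=0 clk=0
  Δ1: w1:0→1, clk:0→1
  Δ2: w3:1→0
  (2Δ to stable)
t=7 Δ0: w6=1 w5=0 w0=0 w3=0 w1=1 w4=0 w2=0 clk=1
  Δ1: clk:1→0
  (1Δ to stable)
t=8 Δ0: w6=1 w5=0 w0=0 w3=0 w1=1 w4=0 w2=0 clk=0
  Δ1: w1:1→0, clk:0→1
  Δ2: w6:1→0
  Δ3: w2:0→1
  (3Δ to stable)
t=9 Δ0: w6=0 w5=0 w0=0 w3=0 w1=0 w4=0 w2=1 clk=1
  Δ1: clk:1→0
  (1Δ to stable)
t=10 Δ0: w6=0 w5=0 w0=0 w3=0 w1=0 w4=0 w2=1 clk=0
  Δ1: clk:0→1
  Δ2: w3:0→1
  Δ3: w6:0→1
  Δ4: w2:1→0
  (4Δ to stable)
t=11 Δ0: w6=1 w5=0 w0=0 w3=1 w1=0 w4=0 w2=0 clk=1
  Δ1: clk:1→0
  (1Δ to stable)
t=12 Δ0: w6=1 w5=0 w0=0 w3=1 w1=0 w4=0 w2=0 clk=0
  Δ1: w1:0→1, clk:0→1
  Δ2: w3:1→0
  (2Δ to stable)
t=13 Δ0: w6=1 w5=0 w0=0 w3=0 w1=1 w4=0 w2=0 clk=1
  Δ1: clk:1→0
  (1Δ to stable)
t=14 Δ0: w6=1 w5=0 w0=0 w3=0 w1=1 w4=0 w2=0 clk=0
  Δ1: w1:1→0, clk:0→1
  Δ2: w6:1→0
  Δ3: w2:0→1
  (3Δ to stable)
t=15 Δ0: w6=0 w5=0 w0=0 w3=0 w1=0 w4=0 w2=1 clk=1
  Δ1: clk:1→0
  (1Δ to stable)
t=16 Δ0: w6=0 w5=0 w0=0 w3=0 w1=0 w4=0 w2=1 clk=0
  Δ1: clk:0→1
  Δ2: w3:0→1
  Δ3: w6:0→1
  Δ4: w2:1→0
  (4Δ to stable)
t=17 Δ0: w6=1 w5=0 w0=0 w3=1 w1=0 w4=0 w2=0 clk=1
  Δ1: clk:1→0
  (1Δ to stable)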